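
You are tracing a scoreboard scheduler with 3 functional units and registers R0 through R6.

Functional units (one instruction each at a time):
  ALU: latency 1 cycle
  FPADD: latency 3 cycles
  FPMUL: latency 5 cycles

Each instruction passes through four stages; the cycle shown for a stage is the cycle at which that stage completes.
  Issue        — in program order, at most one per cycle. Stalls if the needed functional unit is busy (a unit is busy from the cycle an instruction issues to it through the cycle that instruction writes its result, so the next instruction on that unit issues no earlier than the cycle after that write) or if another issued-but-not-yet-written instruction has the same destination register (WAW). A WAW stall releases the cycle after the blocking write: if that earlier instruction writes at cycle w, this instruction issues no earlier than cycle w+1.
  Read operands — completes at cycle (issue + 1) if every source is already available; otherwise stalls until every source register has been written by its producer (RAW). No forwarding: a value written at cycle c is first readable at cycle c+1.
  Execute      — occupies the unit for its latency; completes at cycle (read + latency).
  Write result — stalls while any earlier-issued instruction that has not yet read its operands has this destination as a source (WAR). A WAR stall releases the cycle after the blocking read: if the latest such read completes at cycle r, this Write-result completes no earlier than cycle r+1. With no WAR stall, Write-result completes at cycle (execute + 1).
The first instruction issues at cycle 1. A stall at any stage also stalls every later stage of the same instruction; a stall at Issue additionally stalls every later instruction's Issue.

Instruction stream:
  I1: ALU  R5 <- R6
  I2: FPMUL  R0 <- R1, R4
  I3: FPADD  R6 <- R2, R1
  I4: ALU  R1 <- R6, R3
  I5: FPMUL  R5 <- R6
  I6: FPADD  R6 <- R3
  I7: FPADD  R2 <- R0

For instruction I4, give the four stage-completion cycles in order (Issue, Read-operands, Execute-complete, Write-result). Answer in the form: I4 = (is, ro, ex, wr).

c1: issue I1 (ALU)
c2: I1 read-ops; issue I2 (FPMUL)
c3: I1 finished on ALU; I2 read-ops; issue I3 (FPADD)
c4: I1→R5; I3 read-ops
c5: issue I4 (ALU)
c7: I3 finished on FPADD
c8: I2 finished on FPMUL; I3→R6
c9: I2→R0; I4 read-ops
c10: I4 finished on ALU; issue I5 (FPMUL)
c11: I4→R1; I5 read-ops; issue I6 (FPADD)
c12: I6 read-ops
c15: I6 finished on FPADD
c16: I5 finished on FPMUL; I6→R6
c17: I5→R5; issue I7 (FPADD)
c18: I7 read-ops
c21: I7 finished on FPADD
c22: I7→R2

I4 = (5, 9, 10, 11)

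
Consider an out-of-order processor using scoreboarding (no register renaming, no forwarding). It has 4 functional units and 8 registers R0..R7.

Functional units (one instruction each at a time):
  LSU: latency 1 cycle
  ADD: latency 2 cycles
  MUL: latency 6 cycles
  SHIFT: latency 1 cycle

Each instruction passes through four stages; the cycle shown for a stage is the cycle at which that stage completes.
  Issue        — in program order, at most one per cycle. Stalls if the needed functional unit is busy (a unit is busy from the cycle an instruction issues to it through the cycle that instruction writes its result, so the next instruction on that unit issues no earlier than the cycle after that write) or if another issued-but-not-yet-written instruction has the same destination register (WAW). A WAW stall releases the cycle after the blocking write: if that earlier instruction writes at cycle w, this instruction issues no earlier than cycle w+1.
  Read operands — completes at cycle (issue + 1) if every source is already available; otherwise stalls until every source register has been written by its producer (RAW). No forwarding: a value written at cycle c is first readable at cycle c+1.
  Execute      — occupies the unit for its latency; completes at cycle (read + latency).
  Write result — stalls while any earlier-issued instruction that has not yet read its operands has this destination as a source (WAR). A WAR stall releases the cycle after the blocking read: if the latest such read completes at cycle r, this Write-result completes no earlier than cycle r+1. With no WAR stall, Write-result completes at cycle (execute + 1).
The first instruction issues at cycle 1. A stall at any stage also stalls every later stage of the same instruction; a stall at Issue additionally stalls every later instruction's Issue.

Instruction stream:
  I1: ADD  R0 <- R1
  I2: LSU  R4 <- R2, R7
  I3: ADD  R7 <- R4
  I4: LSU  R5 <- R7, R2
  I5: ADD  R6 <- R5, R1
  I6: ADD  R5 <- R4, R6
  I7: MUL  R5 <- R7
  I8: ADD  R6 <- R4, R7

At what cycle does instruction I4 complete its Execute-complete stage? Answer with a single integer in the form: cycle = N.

[1] I1 dispatched to ADD
[2] I1 operands ready, I2 dispatched to LSU
[3] I2 operands ready
[4] I1 complete, I2 complete
[5] R0←I1, R4←I2
[6] I3 dispatched to ADD
[7] I3 operands ready, I4 dispatched to LSU
[9] I3 complete
[10] R7←I3
[11] I4 operands ready, I5 dispatched to ADD
[12] I4 complete
[13] R5←I4
[14] I5 operands ready
[16] I5 complete
[17] R6←I5
[18] I6 dispatched to ADD
[19] I6 operands ready
[21] I6 complete
[22] R5←I6
[23] I7 dispatched to MUL
[24] I7 operands ready, I8 dispatched to ADD
[25] I8 operands ready
[27] I8 complete
[28] R6←I8
[30] I7 complete
[31] R5←I7

cycle = 12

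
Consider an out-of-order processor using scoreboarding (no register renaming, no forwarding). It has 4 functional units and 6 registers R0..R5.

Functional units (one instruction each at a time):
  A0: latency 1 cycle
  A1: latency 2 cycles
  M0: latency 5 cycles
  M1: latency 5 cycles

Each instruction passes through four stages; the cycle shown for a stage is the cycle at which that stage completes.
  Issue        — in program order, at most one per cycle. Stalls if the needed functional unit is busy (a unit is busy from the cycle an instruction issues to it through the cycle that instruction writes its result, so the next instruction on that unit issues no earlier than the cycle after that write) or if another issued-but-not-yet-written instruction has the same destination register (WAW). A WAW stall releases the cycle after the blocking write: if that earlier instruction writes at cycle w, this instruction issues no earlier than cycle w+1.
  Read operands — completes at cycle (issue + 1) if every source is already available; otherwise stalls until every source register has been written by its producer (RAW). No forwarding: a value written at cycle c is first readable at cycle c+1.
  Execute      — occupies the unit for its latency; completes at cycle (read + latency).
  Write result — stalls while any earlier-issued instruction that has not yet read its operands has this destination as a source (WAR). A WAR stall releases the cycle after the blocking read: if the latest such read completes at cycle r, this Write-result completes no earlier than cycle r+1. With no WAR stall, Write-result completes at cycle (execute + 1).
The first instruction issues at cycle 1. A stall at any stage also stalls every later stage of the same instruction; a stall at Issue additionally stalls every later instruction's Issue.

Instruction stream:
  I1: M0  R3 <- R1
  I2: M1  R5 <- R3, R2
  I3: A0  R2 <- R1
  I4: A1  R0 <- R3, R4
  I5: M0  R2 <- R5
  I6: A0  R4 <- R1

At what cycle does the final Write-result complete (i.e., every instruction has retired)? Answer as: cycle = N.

cycle 1: issue I1 (M0)
cycle 2: I1 read-ops | issue I2 (M1)
cycle 3: issue I3 (A0)
cycle 4: I3 read-ops | issue I4 (A1)
cycle 5: I3 finished on A0
cycle 7: I1 finished on M0
cycle 8: I1→R3
cycle 9: I2 read-ops | I4 read-ops
cycle 10: I3→R2
cycle 11: I4 finished on A1 | issue I5 (M0)
cycle 12: I4→R0 | issue I6 (A0)
cycle 13: I6 read-ops
cycle 14: I2 finished on M1 | I6 finished on A0
cycle 15: I2→R5 | I6→R4
cycle 16: I5 read-ops
cycle 21: I5 finished on M0
cycle 22: I5→R2

cycle = 22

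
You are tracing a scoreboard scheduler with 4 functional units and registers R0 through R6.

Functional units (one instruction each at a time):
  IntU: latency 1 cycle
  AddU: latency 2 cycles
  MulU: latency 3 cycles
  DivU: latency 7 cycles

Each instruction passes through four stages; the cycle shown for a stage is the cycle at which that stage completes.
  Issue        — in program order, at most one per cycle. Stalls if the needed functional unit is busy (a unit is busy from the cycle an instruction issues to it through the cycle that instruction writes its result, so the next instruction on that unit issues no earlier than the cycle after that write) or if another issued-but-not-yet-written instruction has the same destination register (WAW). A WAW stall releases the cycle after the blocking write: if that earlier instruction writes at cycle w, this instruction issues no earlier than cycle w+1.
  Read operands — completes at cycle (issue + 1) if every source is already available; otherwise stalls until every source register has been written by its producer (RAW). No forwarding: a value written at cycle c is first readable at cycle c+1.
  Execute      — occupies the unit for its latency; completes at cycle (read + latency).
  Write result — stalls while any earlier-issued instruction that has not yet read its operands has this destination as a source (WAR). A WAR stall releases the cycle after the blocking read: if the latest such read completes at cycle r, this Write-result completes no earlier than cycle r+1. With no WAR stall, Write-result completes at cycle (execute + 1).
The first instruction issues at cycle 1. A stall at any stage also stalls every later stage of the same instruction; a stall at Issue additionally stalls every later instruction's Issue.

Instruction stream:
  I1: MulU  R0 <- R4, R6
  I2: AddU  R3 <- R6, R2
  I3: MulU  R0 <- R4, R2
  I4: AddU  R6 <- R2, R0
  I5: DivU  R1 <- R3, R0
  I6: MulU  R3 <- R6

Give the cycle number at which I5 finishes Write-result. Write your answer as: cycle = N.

cycle = 21

I1 -> (1, 2, 5, 6)
I2 -> (2, 3, 5, 6)
I3 -> (7, 8, 11, 12)  // struct: MulU busy until I1 writes@6
I4 -> (8, 13, 15, 16)  // RAW R0: wait I3 write@12
I5 -> (9, 13, 20, 21)  // RAW R0: wait I3 write@12
I6 -> (13, 17, 20, 21)  // struct: MulU busy until I3 writes@12, RAW R6: wait I4 write@16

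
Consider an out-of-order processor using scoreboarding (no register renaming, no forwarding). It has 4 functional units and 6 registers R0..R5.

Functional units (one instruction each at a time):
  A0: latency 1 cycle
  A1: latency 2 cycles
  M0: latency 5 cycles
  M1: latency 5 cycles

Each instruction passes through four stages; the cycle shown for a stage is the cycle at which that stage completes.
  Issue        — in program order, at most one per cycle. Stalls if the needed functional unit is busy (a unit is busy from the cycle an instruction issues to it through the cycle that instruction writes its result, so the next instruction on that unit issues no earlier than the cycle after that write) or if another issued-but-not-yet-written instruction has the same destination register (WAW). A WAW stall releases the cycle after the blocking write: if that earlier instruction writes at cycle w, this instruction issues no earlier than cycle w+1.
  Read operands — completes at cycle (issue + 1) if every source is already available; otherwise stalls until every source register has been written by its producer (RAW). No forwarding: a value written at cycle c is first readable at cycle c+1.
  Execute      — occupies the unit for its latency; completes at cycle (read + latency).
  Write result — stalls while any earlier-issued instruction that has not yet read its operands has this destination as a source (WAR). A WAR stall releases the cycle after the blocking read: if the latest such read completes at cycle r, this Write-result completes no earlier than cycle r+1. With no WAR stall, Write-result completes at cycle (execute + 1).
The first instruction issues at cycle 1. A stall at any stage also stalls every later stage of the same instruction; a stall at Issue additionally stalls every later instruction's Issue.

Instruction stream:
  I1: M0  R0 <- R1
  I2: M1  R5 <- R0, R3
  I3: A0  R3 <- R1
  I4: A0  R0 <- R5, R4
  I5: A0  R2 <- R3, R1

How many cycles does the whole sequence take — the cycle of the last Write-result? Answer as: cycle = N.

cycle = 22

cycle 1: I1 issues→M0
cycle 2: I1 reads; I2 issues→M1
cycle 3: I3 issues→A0
cycle 4: I3 reads
cycle 5: I3 exec-done
cycle 7: I1 exec-done
cycle 8: I1 writes R0
cycle 9: I2 reads
cycle 10: I3 writes R3
cycle 11: I4 issues→A0
cycle 14: I2 exec-done
cycle 15: I2 writes R5
cycle 16: I4 reads
cycle 17: I4 exec-done
cycle 18: I4 writes R0
cycle 19: I5 issues→A0
cycle 20: I5 reads
cycle 21: I5 exec-done
cycle 22: I5 writes R2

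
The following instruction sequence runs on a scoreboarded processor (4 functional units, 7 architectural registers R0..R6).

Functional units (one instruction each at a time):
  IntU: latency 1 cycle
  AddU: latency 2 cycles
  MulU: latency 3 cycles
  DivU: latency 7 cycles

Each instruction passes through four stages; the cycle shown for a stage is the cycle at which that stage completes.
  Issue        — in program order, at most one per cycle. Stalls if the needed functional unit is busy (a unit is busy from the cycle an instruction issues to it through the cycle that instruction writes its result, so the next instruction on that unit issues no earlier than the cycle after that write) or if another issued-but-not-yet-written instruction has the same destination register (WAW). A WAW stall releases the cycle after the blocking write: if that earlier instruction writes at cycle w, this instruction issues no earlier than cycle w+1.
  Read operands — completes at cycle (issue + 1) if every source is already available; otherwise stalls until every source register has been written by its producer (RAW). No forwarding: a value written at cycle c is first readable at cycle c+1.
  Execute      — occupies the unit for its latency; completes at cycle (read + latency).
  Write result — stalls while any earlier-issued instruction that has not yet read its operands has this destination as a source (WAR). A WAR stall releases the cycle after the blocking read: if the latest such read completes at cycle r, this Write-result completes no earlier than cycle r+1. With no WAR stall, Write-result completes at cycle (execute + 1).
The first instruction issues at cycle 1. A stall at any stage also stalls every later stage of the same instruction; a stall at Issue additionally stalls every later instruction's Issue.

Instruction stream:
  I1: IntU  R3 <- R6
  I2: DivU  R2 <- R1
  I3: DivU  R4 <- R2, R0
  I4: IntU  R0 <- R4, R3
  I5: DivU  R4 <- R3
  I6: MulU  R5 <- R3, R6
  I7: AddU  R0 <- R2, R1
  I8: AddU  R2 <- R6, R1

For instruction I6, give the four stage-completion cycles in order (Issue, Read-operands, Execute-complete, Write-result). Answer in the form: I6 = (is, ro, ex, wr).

t=1  I1→IntU
t=2  I1 RO; I2→DivU
t=3  I1 EX; I2 RO
t=4  I1 WR R3
t=10  I2 EX
t=11  I2 WR R2
t=12  I3→DivU
t=13  I3 RO; I4→IntU
t=20  I3 EX
t=21  I3 WR R4
t=22  I4 RO; I5→DivU
t=23  I4 EX; I5 RO; I6→MulU
t=24  I4 WR R0; I6 RO
t=25  I7→AddU
t=26  I7 RO
t=27  I6 EX
t=28  I6 WR R5; I7 EX
t=29  I7 WR R0
t=30  I5 EX; I8→AddU
t=31  I5 WR R4; I8 RO
t=33  I8 EX
t=34  I8 WR R2

I6 = (23, 24, 27, 28)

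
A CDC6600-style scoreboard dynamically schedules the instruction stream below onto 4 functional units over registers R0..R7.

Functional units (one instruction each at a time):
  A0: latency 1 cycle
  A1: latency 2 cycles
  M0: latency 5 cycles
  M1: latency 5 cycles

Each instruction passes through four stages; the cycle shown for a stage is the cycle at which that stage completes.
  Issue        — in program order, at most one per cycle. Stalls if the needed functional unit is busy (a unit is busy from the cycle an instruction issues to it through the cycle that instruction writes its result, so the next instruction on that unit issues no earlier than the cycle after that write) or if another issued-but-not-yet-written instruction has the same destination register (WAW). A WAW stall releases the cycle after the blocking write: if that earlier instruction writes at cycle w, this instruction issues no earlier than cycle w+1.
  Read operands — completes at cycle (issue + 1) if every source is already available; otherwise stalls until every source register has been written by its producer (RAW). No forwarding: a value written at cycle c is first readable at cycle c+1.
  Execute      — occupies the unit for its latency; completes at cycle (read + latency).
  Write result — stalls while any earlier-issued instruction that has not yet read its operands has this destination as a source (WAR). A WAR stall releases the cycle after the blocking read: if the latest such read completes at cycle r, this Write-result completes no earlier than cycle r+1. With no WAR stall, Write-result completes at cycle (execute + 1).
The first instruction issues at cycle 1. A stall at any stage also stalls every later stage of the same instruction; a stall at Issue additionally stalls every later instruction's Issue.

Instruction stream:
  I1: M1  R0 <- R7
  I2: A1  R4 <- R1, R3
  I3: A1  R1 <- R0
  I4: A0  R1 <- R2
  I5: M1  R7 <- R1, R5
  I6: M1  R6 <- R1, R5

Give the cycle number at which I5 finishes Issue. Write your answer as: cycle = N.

cycle = 14

t=1  I1→M1
t=2  I1 RO; I2→A1
t=3  I2 RO
t=5  I2 EX
t=6  I2 WR R4
t=7  I1 EX; I3→A1
t=8  I1 WR R0
t=9  I3 RO
t=11  I3 EX
t=12  I3 WR R1
t=13  I4→A0
t=14  I4 RO; I5→M1
t=15  I4 EX
t=16  I4 WR R1
t=17  I5 RO
t=22  I5 EX
t=23  I5 WR R7
t=24  I6→M1
t=25  I6 RO
t=30  I6 EX
t=31  I6 WR R6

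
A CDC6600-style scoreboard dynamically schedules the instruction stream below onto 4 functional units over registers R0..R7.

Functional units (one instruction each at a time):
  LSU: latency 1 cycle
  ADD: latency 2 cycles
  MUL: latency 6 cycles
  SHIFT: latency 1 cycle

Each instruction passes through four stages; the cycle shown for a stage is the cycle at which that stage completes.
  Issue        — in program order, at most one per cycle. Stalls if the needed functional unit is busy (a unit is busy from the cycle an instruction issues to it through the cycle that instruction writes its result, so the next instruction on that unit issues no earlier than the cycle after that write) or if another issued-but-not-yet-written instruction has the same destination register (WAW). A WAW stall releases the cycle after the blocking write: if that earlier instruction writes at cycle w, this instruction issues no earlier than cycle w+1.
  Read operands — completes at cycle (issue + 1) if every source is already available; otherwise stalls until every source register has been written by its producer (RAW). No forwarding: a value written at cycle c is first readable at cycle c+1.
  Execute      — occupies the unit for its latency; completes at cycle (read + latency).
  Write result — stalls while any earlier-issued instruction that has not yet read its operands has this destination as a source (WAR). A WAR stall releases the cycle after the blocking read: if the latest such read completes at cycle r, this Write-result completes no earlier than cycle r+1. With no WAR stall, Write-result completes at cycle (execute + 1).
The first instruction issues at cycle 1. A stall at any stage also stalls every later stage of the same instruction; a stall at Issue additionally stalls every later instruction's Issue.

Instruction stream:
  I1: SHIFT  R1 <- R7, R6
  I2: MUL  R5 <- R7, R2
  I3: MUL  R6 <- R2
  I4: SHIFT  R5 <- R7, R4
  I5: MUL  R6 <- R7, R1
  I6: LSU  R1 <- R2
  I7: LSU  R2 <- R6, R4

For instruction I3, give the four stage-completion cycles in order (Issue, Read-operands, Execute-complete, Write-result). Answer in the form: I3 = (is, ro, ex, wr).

I3 = (11, 12, 18, 19)

  I1 | 1 | 2 | 3 | 4
  I2 | 2 | 3 | 9 | 10
  I3 | 11 | 12 | 18 | 19   struct: MUL busy until I2 writes@10
  I4 | 12 | 13 | 14 | 15
  I5 | 20 | 21 | 27 | 28   struct: MUL busy until I3 writes@19
  I6 | 21 | 22 | 23 | 24
  I7 | 25 | 29 | 30 | 31   struct: LSU busy until I6 writes@24 · RAW R6: wait I5 write@28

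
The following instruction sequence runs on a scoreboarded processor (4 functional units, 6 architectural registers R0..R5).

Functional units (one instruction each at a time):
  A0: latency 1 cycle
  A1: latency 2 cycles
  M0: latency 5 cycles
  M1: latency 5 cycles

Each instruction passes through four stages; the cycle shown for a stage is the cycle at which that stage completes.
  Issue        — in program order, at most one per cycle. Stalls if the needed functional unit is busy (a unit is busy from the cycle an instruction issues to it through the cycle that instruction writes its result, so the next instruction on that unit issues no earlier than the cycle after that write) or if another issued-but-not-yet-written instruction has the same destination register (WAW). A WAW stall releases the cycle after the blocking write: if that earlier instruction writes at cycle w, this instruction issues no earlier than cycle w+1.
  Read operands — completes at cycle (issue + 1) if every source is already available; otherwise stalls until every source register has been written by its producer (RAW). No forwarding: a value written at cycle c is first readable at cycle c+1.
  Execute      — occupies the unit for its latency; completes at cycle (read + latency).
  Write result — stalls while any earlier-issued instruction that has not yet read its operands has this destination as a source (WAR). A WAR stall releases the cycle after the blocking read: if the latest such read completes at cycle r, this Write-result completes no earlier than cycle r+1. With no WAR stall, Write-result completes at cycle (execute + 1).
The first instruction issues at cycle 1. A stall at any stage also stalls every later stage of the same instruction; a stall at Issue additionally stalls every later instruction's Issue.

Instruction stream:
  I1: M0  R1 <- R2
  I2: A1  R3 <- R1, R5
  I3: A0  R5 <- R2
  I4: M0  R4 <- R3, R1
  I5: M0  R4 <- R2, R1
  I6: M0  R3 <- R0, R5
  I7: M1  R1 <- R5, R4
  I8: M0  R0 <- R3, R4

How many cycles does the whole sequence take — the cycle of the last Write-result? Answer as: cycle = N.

1) issue 1, read 2, done 7, write 8
2) issue 2, read 9, done 11, write 12  <RAW R1: wait I1 write@8>
3) issue 3, read 4, done 5, write 10  <WAR R5: wait I2 read@9>
4) issue 9, read 13, done 18, write 19  <struct: M0 busy until I1 writes@8 / RAW R3: wait I2 write@12>
5) issue 20, read 21, done 26, write 27  <struct: M0 busy until I4 writes@19>
6) issue 28, read 29, done 34, write 35  <struct: M0 busy until I5 writes@27>
7) issue 29, read 30, done 35, write 36
8) issue 36, read 37, done 42, write 43  <struct: M0 busy until I6 writes@35>

cycle = 43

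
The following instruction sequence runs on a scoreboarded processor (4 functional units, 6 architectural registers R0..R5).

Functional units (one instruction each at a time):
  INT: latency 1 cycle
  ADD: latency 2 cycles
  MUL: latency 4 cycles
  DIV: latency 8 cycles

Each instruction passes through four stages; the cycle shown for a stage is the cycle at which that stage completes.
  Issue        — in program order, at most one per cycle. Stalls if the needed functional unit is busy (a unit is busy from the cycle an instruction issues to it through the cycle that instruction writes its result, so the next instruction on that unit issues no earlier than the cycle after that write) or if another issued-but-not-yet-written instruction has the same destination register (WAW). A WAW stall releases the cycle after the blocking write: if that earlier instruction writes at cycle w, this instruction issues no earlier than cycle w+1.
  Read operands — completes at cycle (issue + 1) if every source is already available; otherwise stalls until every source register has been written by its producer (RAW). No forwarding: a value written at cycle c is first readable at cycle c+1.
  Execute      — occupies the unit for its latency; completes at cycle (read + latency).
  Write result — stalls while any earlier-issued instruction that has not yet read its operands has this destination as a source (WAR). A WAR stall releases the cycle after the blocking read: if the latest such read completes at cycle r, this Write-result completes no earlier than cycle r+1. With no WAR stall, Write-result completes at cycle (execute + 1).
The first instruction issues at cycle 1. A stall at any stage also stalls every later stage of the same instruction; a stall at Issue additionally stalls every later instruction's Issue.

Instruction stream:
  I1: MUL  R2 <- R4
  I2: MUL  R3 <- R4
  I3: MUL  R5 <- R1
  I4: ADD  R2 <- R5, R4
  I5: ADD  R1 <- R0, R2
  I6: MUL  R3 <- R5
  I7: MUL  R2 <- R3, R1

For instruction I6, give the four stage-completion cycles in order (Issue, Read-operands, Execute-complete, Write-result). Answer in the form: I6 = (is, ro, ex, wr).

I6 = (27, 28, 32, 33)

I1  is:1  ro:2  ex:6  wr:7
I2  is:8  ro:9  ex:13  wr:14  — struct: MUL busy until I1 writes@7
I3  is:15  ro:16  ex:20  wr:21  — struct: MUL busy until I2 writes@14
I4  is:16  ro:22  ex:24  wr:25  — RAW R5: wait I3 write@21
I5  is:26  ro:27  ex:29  wr:30  — struct: ADD busy until I4 writes@25
I6  is:27  ro:28  ex:32  wr:33
I7  is:34  ro:35  ex:39  wr:40  — struct: MUL busy until I6 writes@33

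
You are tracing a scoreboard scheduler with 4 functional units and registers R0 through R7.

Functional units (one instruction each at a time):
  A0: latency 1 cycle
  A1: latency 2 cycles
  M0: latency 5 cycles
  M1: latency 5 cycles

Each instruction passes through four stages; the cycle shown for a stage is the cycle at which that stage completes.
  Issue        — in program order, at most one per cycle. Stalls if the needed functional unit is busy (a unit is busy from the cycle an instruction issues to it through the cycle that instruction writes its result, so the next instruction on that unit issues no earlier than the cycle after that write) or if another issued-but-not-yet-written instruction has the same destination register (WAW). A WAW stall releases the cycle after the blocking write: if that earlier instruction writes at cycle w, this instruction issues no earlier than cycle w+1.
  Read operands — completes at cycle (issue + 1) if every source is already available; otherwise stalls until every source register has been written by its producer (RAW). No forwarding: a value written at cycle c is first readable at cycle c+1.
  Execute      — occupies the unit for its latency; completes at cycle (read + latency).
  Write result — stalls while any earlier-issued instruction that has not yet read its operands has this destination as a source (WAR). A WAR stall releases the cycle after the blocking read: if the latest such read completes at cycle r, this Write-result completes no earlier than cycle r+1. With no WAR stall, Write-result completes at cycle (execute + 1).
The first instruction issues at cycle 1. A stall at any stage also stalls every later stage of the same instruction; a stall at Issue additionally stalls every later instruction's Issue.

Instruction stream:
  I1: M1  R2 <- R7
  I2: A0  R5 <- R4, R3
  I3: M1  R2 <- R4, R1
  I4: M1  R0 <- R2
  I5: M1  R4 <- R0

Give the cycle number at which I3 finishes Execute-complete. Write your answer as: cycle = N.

cycle 1: I1 dispatched to M1
cycle 2: I1 operands ready · I2 dispatched to A0
cycle 3: I2 operands ready
cycle 4: I2 complete
cycle 5: R5←I2
cycle 7: I1 complete
cycle 8: R2←I1
cycle 9: I3 dispatched to M1
cycle 10: I3 operands ready
cycle 15: I3 complete
cycle 16: R2←I3
cycle 17: I4 dispatched to M1
cycle 18: I4 operands ready
cycle 23: I4 complete
cycle 24: R0←I4
cycle 25: I5 dispatched to M1
cycle 26: I5 operands ready
cycle 31: I5 complete
cycle 32: R4←I5

cycle = 15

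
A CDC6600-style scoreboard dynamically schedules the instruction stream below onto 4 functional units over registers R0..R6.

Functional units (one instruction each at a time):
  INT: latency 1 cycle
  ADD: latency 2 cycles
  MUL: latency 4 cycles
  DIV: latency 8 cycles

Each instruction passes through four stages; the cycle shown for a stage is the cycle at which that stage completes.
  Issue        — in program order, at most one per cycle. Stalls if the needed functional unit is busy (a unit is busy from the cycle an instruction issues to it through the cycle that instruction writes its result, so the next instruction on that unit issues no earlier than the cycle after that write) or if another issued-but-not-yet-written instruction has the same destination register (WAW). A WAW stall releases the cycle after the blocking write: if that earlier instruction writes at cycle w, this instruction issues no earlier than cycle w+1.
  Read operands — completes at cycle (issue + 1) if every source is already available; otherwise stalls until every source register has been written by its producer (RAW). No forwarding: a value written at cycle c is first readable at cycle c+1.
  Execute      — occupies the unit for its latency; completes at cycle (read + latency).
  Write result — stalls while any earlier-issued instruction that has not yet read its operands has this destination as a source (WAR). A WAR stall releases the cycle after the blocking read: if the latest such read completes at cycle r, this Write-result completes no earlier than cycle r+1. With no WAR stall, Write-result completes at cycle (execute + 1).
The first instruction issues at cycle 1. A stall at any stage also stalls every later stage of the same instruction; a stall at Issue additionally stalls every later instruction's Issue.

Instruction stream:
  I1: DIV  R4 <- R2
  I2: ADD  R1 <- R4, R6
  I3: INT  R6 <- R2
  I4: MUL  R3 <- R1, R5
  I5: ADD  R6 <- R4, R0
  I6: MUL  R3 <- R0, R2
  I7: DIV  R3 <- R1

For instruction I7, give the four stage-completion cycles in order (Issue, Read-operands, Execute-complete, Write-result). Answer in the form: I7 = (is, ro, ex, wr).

I1  is:1  ro:2  ex:10  wr:11
I2  is:2  ro:12  ex:14  wr:15  — RAW R4: wait I1 write@11
I3  is:3  ro:4  ex:5  wr:13  — WAR R6: wait I2 read@12
I4  is:4  ro:16  ex:20  wr:21  — RAW R1: wait I2 write@15
I5  is:16  ro:17  ex:19  wr:20  — struct: ADD busy until I2 writes@15
I6  is:22  ro:23  ex:27  wr:28  — struct: MUL busy until I4 writes@21
I7  is:29  ro:30  ex:38  wr:39  — WAW R3: wait I6 write@28

I7 = (29, 30, 38, 39)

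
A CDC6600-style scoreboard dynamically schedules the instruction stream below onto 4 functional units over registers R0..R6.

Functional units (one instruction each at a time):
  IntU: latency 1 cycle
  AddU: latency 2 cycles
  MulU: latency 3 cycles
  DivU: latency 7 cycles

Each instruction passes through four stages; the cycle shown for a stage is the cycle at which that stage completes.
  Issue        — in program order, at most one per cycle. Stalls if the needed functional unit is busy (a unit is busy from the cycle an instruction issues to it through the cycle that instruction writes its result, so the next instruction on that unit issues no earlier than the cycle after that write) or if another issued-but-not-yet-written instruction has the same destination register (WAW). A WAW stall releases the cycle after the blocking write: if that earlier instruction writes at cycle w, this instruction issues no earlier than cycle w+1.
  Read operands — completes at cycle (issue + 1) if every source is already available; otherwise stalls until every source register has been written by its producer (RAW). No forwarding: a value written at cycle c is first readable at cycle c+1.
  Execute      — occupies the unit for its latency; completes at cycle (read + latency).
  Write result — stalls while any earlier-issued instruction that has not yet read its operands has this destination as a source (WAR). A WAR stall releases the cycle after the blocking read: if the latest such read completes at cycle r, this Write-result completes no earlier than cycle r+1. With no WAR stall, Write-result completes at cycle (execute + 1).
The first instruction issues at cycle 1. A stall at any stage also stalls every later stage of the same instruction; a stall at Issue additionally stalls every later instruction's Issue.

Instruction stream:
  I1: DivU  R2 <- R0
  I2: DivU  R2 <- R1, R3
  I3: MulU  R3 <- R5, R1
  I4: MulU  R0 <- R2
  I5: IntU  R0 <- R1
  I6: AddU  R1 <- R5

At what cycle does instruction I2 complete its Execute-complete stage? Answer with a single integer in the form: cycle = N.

c1: I1→DivU
c2: I1 RO
c9: I1 EX
c10: I1 WR R2
c11: I2→DivU
c12: I2 RO, I3→MulU
c13: I3 RO
c16: I3 EX
c17: I3 WR R3
c18: I4→MulU
c19: I2 EX
c20: I2 WR R2
c21: I4 RO
c24: I4 EX
c25: I4 WR R0
c26: I5→IntU
c27: I5 RO, I6→AddU
c28: I5 EX, I6 RO
c29: I5 WR R0
c30: I6 EX
c31: I6 WR R1

cycle = 19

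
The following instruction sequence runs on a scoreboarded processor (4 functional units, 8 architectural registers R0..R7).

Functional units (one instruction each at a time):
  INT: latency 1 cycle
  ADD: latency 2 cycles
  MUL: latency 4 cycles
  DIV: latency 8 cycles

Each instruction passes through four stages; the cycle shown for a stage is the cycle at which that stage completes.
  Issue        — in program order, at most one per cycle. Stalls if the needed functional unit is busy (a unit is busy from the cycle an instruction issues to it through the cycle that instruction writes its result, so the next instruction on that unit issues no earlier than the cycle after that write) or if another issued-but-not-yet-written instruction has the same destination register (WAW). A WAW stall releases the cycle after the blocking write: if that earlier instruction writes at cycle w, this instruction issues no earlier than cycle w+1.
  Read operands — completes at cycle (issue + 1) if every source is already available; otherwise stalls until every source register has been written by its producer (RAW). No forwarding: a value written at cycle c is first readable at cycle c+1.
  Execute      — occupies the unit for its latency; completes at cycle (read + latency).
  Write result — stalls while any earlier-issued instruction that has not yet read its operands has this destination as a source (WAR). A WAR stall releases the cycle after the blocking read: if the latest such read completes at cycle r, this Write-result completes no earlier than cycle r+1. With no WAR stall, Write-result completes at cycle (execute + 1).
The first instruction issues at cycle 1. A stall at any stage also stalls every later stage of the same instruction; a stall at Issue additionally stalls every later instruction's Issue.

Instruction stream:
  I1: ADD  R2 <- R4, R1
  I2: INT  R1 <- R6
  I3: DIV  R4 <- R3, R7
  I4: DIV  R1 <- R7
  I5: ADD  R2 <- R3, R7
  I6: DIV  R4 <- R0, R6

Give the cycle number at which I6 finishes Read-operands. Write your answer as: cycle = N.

cycle = 26

I1  is:1  ro:2  ex:4  wr:5
I2  is:2  ro:3  ex:4  wr:5
I3  is:3  ro:4  ex:12  wr:13
I4  is:14  ro:15  ex:23  wr:24  — struct: DIV busy until I3 writes@13
I5  is:15  ro:16  ex:18  wr:19
I6  is:25  ro:26  ex:34  wr:35  — struct: DIV busy until I4 writes@24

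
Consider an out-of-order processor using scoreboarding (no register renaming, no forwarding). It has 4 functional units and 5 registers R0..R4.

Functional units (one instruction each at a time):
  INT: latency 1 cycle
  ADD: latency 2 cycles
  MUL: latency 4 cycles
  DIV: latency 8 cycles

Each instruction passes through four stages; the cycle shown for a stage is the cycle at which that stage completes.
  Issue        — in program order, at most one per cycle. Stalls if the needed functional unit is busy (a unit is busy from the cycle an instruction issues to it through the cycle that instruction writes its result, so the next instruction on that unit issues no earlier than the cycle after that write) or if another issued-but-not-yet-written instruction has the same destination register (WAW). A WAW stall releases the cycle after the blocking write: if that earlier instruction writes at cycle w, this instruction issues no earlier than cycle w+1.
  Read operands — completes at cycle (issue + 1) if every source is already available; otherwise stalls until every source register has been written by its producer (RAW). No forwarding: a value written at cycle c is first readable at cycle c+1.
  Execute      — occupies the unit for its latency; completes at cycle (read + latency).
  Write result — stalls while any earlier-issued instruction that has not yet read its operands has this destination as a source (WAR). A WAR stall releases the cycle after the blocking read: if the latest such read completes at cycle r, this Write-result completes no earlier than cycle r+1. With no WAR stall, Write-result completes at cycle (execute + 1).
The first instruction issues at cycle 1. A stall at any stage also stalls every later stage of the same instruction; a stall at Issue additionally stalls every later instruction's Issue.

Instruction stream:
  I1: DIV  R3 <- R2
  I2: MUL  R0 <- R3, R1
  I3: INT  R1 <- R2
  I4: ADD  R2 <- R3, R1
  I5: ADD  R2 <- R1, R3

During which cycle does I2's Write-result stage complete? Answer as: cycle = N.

cycle = 17

c1: I1 issues→DIV
c2: I1 reads; I2 issues→MUL
c3: I3 issues→INT
c4: I3 reads; I4 issues→ADD
c5: I3 exec-done
c10: I1 exec-done
c11: I1 writes R3
c12: I2 reads
c13: I3 writes R1
c14: I4 reads
c16: I2 exec-done; I4 exec-done
c17: I2 writes R0; I4 writes R2
c18: I5 issues→ADD
c19: I5 reads
c21: I5 exec-done
c22: I5 writes R2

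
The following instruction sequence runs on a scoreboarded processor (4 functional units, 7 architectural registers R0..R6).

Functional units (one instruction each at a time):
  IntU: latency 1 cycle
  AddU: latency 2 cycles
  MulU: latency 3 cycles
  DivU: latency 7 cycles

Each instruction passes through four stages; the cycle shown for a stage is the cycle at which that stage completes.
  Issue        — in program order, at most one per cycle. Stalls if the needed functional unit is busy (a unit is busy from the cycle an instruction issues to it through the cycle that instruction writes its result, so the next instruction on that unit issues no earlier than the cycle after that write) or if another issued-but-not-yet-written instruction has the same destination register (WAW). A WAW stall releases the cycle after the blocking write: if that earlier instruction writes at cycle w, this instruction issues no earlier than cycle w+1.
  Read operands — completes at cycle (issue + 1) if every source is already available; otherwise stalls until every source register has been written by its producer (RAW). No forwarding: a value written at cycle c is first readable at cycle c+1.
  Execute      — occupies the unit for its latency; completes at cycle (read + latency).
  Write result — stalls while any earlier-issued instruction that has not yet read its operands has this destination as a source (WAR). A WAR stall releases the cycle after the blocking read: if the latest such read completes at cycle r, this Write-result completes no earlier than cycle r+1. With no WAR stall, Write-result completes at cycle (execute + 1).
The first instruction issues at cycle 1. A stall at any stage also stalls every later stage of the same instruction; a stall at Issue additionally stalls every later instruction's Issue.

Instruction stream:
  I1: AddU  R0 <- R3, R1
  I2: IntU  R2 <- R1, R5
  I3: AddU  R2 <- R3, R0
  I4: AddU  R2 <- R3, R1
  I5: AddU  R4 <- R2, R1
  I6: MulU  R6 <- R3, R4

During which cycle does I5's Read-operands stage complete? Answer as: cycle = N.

cycle = 17

cycle 1: issue I1 (AddU)
cycle 2: I1 read-ops | issue I2 (IntU)
cycle 3: I2 read-ops
cycle 4: I1 finished on AddU | I2 finished on IntU
cycle 5: I1→R0 | I2→R2
cycle 6: issue I3 (AddU)
cycle 7: I3 read-ops
cycle 9: I3 finished on AddU
cycle 10: I3→R2
cycle 11: issue I4 (AddU)
cycle 12: I4 read-ops
cycle 14: I4 finished on AddU
cycle 15: I4→R2
cycle 16: issue I5 (AddU)
cycle 17: I5 read-ops | issue I6 (MulU)
cycle 19: I5 finished on AddU
cycle 20: I5→R4
cycle 21: I6 read-ops
cycle 24: I6 finished on MulU
cycle 25: I6→R6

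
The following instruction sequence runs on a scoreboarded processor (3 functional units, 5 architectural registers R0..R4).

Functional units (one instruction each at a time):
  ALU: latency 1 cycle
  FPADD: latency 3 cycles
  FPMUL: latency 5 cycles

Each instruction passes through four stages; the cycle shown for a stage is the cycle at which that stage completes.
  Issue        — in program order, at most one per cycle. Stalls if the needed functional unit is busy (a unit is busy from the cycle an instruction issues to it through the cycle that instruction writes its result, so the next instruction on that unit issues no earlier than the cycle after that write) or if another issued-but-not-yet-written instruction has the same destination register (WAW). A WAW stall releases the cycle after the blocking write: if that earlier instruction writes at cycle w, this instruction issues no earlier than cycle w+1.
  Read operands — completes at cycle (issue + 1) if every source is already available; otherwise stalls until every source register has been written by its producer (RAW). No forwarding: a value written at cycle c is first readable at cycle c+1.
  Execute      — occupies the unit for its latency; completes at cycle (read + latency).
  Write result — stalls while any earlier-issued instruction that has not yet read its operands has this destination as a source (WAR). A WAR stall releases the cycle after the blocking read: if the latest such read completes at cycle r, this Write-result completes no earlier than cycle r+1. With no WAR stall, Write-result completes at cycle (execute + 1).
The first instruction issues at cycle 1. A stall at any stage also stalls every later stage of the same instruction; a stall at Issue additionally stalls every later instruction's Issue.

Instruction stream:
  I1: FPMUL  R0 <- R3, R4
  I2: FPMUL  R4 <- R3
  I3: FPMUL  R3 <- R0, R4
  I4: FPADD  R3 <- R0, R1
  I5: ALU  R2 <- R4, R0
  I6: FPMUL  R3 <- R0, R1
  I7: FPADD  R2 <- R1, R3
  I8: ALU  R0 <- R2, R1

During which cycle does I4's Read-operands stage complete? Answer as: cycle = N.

I1: IS=1 RO=2 EX=7 WR=8
I2: IS=9 RO=10 EX=15 WR=16  [struct: FPMUL busy until I1 writes@8]
I3: IS=17 RO=18 EX=23 WR=24  [struct: FPMUL busy until I2 writes@16]
I4: IS=25 RO=26 EX=29 WR=30  [WAW R3: wait I3 write@24]
I5: IS=26 RO=27 EX=28 WR=29
I6: IS=31 RO=32 EX=37 WR=38  [WAW R3: wait I4 write@30]
I7: IS=32 RO=39 EX=42 WR=43  [RAW R3: wait I6 write@38]
I8: IS=33 RO=44 EX=45 WR=46  [RAW R2: wait I7 write@43]

cycle = 26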